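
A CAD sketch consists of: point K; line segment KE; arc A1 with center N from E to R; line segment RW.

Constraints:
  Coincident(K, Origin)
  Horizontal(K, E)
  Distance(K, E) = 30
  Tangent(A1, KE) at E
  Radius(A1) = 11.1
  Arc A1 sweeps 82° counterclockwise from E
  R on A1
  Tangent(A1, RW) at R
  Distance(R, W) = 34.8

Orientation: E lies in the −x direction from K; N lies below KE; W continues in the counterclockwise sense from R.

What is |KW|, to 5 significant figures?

63.548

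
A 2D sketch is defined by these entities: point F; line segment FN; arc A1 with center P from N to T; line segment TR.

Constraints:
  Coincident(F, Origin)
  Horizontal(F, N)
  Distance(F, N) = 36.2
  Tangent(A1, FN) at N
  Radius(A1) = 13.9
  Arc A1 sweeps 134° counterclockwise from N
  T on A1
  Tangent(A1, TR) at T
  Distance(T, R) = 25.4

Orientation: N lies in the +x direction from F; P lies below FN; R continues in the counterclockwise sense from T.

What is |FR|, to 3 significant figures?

60.6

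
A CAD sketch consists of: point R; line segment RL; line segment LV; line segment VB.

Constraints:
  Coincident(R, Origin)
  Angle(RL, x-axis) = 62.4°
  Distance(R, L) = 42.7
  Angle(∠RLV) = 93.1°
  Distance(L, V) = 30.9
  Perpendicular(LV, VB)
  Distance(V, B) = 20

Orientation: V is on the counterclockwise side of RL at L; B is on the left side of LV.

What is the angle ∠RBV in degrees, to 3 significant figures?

124°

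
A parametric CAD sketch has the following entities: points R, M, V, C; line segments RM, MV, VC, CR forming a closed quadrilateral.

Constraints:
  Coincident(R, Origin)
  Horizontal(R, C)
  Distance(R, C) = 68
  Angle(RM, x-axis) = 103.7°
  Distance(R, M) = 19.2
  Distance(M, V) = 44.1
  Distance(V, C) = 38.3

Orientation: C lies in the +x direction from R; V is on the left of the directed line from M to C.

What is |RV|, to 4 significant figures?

46.45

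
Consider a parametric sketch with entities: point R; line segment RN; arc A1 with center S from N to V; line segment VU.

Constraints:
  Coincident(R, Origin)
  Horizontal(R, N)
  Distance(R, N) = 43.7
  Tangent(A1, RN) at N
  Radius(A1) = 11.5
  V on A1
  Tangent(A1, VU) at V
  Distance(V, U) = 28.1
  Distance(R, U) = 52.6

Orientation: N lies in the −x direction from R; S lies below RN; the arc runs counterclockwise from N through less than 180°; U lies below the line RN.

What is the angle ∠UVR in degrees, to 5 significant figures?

68.885°

R is at the origin; RN is horizontal with |RN| = 43.7 and N on the −x side, so N = (-43.700, 0.0000). The tangent condition forces SN to be normal to RN, so S = N + (0, -11.5) = (-43.700, -11.500). Since SV ⟂ VU (tangency), |SU| = √(11.5² + 28.1²) = 30.362 regardless of where V sits on A1. So U lies on both circle(R, 52.6) and circle(S, 30.362); the below-RN intersection is U = (-33.885, -40.232). V is the foot of the tangent from U: V = (-52.364, -19.063).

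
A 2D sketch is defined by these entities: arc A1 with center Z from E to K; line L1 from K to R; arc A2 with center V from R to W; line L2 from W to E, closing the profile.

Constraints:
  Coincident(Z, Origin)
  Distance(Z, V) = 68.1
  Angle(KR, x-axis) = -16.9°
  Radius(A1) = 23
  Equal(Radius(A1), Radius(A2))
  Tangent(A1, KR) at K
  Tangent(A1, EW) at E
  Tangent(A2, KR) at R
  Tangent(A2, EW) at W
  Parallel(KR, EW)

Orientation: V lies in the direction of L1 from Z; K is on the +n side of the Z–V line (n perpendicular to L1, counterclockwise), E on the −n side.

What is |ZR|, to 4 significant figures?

71.88

The slot axis is L1's direction at -16.9°, so u = (cos -16.9°, sin -16.9°) = (0.9568, -0.2907) and n = (−sin -16.9°, cos -16.9°) = (0.2907, 0.9568). Z is at the origin and V lies 68.1 along u from Z, so V = 68.1·u = (65.16, -19.80). Tangency of A1 to both parallel lines with radius 23.0 puts K and E at Z ± 23.0·n: K = (6.686, 22.01), E = (-6.686, -22.01). Equal radii place R and W the same way about V: R = V + 23.0·n = (71.85, 2.210), W = V − 23.0·n = (58.47, -41.80). Then |ZR| = |R − Z| = 71.88.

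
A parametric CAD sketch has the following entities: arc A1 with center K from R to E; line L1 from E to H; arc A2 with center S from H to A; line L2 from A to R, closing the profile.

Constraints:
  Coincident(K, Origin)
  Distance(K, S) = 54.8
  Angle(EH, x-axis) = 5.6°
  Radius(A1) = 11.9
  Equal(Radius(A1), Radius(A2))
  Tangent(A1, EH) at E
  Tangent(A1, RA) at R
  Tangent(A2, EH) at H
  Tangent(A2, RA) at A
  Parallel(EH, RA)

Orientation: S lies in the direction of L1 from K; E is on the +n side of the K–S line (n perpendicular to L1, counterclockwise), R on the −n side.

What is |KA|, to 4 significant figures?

56.08

Tangency of A1 to both parallel lines with radius 11.9 puts E and R at K ± 11.9·n: E = (-1.161, 11.84), R = (1.161, -11.84). Equal radii place H and A the same way about S: H = S + 11.9·n = (53.38, 17.19), A = S − 11.9·n = (55.70, -6.496). Then |KA| = |A − K| = 56.08.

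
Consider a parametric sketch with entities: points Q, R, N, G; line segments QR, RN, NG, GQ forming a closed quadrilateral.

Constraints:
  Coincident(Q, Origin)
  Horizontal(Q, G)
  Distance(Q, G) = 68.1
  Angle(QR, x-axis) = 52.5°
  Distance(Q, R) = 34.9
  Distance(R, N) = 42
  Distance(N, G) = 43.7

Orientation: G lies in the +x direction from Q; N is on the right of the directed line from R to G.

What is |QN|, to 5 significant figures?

30.118

Checks: |RN| = 42.00 ✓; |NG| = 43.70 ✓.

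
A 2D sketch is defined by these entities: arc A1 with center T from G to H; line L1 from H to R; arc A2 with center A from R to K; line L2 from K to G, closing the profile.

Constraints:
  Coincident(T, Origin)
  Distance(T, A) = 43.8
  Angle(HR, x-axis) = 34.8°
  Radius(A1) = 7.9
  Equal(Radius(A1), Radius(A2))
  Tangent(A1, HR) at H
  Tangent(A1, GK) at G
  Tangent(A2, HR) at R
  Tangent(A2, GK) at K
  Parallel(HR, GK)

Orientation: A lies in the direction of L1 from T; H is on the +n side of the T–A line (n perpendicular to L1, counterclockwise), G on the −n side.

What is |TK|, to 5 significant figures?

44.507

Tangency of A1 to both parallel lines with radius 7.9 puts H and G at T ± 7.9·n: H = (-4.5086, 6.4871), G = (4.5086, -6.4871). Equal radii place R and K the same way about A: R = A + 7.9·n = (31.458, 31.484), K = A − 7.9·n = (40.475, 18.510). Then |TK| = |K − T| = 44.507.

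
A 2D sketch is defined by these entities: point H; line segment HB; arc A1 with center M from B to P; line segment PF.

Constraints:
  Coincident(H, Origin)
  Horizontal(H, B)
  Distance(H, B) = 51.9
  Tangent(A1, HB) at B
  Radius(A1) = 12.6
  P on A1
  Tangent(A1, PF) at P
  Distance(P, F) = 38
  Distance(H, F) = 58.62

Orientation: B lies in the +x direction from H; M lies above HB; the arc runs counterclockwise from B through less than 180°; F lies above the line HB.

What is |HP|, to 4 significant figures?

64.43

H is at the origin; H and B share the same y with |HB| = 51.9 and B on the +x side, so B = (51.90, 0.000). The tangent condition forces MB to be normal to HB, so M = B + (0, 12.6) = (51.90, 12.60). Since MP ⟂ PF (tangency), |MF| = √(12.6² + 38.0²) = 40.03 regardless of where P sits on A1. So F lies on both circle(H, 58.62) and circle(M, 40.03); the above-HB intersection is F = (33.46, 48.13). P is the foot of the tangent from F: P = (60.69, 21.63).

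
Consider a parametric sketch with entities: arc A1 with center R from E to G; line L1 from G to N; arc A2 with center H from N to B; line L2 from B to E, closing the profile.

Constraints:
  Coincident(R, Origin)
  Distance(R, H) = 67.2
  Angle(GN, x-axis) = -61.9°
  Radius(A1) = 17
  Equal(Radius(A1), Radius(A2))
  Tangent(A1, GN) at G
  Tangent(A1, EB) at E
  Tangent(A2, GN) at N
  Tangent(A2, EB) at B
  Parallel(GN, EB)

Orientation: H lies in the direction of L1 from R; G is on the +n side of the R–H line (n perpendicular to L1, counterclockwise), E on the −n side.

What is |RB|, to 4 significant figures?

69.32

The slot axis is L1's direction at -61.9°, so u = (cos -61.9°, sin -61.9°) = (0.4710, -0.8821) and n = (−sin -61.9°, cos -61.9°) = (0.8821, 0.4710). R is at the origin and H lies 67.2 along u from R, so H = 67.2·u = (31.65, -59.28). Tangency of A1 to both parallel lines with radius 17.0 puts G and E at R ± 17.0·n: G = (15.00, 8.007), E = (-15.00, -8.007). Equal radii place N and B the same way about H: N = H + 17.0·n = (46.65, -51.27), B = H − 17.0·n = (16.66, -67.29). Then |RB| = |B − R| = 69.32.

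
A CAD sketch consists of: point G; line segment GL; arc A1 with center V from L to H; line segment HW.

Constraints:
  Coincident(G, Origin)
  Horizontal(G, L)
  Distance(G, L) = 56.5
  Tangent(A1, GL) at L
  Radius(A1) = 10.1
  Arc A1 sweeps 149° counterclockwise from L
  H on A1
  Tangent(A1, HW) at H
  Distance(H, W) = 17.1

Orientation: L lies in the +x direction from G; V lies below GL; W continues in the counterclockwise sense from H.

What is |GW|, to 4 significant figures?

71.48

G is at the origin; G and L share the same y with |GL| = 56.5 and L on the +x side, so L = (56.50, 0.000). Tangency of A1 to GL means the radius VL is perpendicular to GL, so V = L + (0, -10.1) = (56.50, -10.10). On A1, L sits at bearing 90° from V; a 149° counterclockwise sweep puts H at bearing 239°, so H = V + 10.1·(cos 239°, sin 239°) = (51.30, -18.76). Since A1 is tangent to HW there, VH ⟂ HW, so HW runs along (−sin 239°, cos 239°); with |HW| = 17.1, W = (65.96, -27.56). Then |GW| = |W − G| = 71.48.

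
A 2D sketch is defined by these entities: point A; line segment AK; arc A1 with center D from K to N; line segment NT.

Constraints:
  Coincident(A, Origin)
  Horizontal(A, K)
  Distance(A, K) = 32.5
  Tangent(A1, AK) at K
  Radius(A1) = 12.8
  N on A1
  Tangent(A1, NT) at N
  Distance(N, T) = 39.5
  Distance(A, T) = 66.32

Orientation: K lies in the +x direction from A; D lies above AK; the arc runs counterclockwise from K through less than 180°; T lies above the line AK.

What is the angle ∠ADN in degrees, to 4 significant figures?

167.9°

A is at the origin; AK is horizontal with |AK| = 32.5 and K on the +x side, so K = (32.50, 0.000). The tangent condition forces DK to be normal to AK, so D = K + (0, 12.8) = (32.50, 12.80). Since DN ⟂ NT (tangency), |DT| = √(12.8² + 39.5²) = 41.52 regardless of where N sits on A1. So T lies on both circle(A, 66.32) and circle(D, 41.52); the above-AK intersection is T = (38.70, 53.86). N is the foot of the tangent from T: N = (45.13, 14.88).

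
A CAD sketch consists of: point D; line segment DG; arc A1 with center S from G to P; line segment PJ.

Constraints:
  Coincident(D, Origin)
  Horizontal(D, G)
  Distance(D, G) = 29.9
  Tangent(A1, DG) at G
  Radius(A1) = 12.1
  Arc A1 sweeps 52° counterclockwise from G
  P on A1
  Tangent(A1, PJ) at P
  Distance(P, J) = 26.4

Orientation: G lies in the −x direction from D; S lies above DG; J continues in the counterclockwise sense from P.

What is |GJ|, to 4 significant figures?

36.23

D is at the origin; D and G share the same y with |DG| = 29.9 and G on the −x side, so G = (-29.90, 0.000). Since A1 is tangent to DG there, SG ⟂ DG, so S = G + (0, 12.1) = (-29.90, 12.10). On A1, G sits at bearing -90° from S; a 52° counterclockwise sweep puts P at bearing -38°, so P = S + 12.1·(cos -38°, sin -38°) = (-20.37, 4.650). The tangent condition forces SP to be normal to PJ, so PJ runs along (−sin -38°, cos -38°); with |PJ| = 26.4, J = (-4.112, 25.45). Then |GJ| = |J − G| = 36.23.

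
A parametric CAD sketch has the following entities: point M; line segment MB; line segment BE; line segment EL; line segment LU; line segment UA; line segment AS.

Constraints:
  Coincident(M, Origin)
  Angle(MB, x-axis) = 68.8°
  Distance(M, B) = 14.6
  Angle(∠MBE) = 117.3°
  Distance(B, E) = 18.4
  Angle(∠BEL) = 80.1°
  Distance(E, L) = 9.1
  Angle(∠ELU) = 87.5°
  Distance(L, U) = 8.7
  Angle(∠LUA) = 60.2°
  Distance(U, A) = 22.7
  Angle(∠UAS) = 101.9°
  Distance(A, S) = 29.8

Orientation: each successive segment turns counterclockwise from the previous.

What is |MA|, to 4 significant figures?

37.84

∠ELU = 87.5° gives LU at -36.10° from the x-axis; with |LU| = 8.7, U = (-5.560, 15.15). ∠LUA = 60.2° gives UA at 83.70° from the x-axis; with |UA| = 22.7, A = (-3.069, 37.72). Then |MA| = |A − M| = 37.84.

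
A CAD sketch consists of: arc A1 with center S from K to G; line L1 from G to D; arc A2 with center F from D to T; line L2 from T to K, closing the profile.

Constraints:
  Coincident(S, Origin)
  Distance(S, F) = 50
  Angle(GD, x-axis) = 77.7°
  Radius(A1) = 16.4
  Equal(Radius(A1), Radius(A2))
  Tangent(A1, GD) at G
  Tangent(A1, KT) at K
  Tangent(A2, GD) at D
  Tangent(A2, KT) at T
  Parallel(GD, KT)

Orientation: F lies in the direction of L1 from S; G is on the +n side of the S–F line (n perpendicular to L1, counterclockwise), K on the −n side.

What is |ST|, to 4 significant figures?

52.62

The slot axis is L1's direction at 77.7°, so u = (cos 77.7°, sin 77.7°) = (0.2130, 0.9770) and n = (−sin 77.7°, cos 77.7°) = (-0.9770, 0.2130). S is at the origin and F lies 50.0 along u from S, so F = 50.0·u = (10.65, 48.85). Tangency of A1 to both parallel lines with radius 16.4 puts G and K at S ± 16.4·n: G = (-16.02, 3.494), K = (16.02, -3.494). Equal radii place D and T the same way about F: D = F + 16.4·n = (-5.372, 52.35), T = F − 16.4·n = (26.68, 45.36). Then |ST| = |T − S| = 52.62.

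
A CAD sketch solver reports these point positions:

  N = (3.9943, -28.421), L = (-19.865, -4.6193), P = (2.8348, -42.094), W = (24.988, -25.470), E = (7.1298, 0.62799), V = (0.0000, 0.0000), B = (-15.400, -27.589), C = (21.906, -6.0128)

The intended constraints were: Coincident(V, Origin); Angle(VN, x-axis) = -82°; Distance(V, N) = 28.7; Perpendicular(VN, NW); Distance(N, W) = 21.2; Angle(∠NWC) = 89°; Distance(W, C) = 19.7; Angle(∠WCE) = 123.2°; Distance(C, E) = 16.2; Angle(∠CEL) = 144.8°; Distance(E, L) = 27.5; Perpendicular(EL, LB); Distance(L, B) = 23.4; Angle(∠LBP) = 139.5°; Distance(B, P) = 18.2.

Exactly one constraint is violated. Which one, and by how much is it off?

Distance(B, P) = 18.2 — off by 5.10.

V = (0.00, 0.00) ✓; VN at -82.00° ✓; |VN| = 28.70 ✓; ∠(VN, NW) = 90.00° ✓; |NW| = 21.20 ✓; ∠NWC = 89.00° ✓; |WC| = 19.70 ✓; ∠WCE = 123.2° ✓; |CE| = 16.20 ✓; ∠CEL = 144.8° ✓; |EL| = 27.50 ✓; ∠(EL, LB) = 90.00° ✓; |LB| = 23.40 ✓; ∠LBP = 139.5° ✓; |BP| = 23.30 ✗.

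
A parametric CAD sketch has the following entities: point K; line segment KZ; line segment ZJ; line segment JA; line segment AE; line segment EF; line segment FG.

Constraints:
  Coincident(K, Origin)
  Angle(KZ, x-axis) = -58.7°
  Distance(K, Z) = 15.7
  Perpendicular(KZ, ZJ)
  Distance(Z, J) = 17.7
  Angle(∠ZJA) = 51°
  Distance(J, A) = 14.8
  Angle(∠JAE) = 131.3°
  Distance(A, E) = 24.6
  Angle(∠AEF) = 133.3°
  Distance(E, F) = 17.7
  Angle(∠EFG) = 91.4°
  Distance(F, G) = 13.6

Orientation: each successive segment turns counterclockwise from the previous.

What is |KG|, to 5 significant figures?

32.174

∠AEF = 133.3° gives EF at -104.30° from the x-axis; with |EF| = 17.7, F = (-16.541, -28.308). ∠EFG = 91.4° gives FG at -15.700° from the x-axis; with |FG| = 13.6, G = (-3.4483, -31.989). Then |KG| = |G − K| = 32.174.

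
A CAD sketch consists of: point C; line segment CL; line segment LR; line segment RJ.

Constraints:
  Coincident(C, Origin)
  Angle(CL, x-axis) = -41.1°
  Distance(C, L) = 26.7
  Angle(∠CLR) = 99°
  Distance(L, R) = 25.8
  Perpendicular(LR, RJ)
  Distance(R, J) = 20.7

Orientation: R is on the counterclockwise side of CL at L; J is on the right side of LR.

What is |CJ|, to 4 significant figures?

55.81

∠CLR = 99.0°, so LR runs at -41.1° + (180° − 99.0°) = 39.90° from the x-axis; with |LR| = 25.8, R = L + 25.8·(cos 39.90°, sin 39.90°) = (39.91, -1.003). The perpendicularity gives RJ at right angles to LR; with |RJ| = 20.7 on the right of LR, J = R + 20.7·(0.6414, -0.7672) = (53.19, -16.88). Then |CJ| = |J − C| = 55.81.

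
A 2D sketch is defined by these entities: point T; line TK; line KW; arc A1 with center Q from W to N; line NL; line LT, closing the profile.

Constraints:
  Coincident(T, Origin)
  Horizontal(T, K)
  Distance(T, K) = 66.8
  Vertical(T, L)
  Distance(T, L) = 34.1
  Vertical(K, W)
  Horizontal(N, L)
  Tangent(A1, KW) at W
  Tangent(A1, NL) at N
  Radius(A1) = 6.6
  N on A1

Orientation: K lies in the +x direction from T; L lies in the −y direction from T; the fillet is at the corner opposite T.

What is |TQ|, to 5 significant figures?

66.184

T is at the origin; T and K share the same y with |TK| = 66.8 and K on the +x side, so K = (66.800, 0.0000). T and L share the same x with |TL| = 34.1 and L on the −y side, so L = (0.0000, -34.100). The virtual corner opposite T is at (66.800, -34.100). Since A1 is tangent to KW there, QW ⟂ KW and since A1 is tangent to NL there, QN ⟂ NL, with radius 6.6, so the center Q sits 6.6 in from both sides at Q = (60.200, -27.500). Then |TQ| = |Q − T| = 66.184.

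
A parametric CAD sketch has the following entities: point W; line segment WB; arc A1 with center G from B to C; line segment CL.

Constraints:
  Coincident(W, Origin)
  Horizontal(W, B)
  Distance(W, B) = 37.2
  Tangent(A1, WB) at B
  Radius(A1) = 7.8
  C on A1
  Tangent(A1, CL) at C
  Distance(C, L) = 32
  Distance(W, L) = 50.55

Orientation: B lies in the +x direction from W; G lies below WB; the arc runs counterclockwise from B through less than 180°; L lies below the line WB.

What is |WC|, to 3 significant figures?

30.5

W is at the origin; W and B share the same y with |WB| = 37.2 and B on the +x side, so B = (37.2, 0.00). A1 meets WB tangentially, so GB is at right angles to WB, so G = B + (0, -7.8) = (37.2, -7.80). Since GC ⟂ CL (tangency), |GL| = √(7.8² + 32.0²) = 32.9 regardless of where C sits on A1. So L lies on both circle(W, 50.55) and circle(G, 32.9); the below-WB intersection is L = (30.8, -40.1). C is the foot of the tangent from L: C = (29.4, -8.13).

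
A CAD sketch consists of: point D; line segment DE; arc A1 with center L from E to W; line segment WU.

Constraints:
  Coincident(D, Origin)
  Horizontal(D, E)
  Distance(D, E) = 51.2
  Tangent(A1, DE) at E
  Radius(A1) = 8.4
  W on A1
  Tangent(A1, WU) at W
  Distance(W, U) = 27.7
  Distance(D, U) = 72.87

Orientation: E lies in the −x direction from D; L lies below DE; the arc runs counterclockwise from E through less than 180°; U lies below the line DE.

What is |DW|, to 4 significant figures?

59.87

Checks: |LW| = 8.400 ✓; ∠(LW, WU) = 90.00° ✓; |WU| = 27.70 ✓; |DU| = 72.87 ✓.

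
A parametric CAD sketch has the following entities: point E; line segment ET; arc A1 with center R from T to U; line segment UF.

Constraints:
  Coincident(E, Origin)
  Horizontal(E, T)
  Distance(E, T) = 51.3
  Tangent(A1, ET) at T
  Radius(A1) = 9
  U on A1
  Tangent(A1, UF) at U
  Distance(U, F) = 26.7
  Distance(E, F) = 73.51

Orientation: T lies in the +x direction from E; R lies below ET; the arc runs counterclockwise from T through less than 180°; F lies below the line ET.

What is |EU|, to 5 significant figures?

48.056

Checks: |RU| = 9.000 ✓; ∠(RU, UF) = 90.00° ✓; |UF| = 26.70 ✓; |EF| = 73.51 ✓.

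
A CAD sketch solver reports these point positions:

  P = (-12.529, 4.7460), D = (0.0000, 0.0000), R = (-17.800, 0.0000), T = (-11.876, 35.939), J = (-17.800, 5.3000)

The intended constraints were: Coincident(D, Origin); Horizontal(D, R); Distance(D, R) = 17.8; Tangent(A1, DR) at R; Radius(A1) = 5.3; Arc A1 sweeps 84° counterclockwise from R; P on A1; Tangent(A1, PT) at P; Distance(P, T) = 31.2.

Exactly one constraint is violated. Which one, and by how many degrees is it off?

Tangent(A1, PT) at P — off by 4.80°.

D = (0.00, 0.00) ✓; D.y = 0.00, R.y = 0.00 ✓; |DR| = 17.80 ✓; ∠(JR, RD) = 90.00° ✓; |JR| = 5.300 ✓; bearing(J→P) − bearing(J→R) = 84.00° ✓; |JP| = 5.300 ✓; ∠(JP, PT) = 85.20° ✗; |PT| = 31.20 ✓.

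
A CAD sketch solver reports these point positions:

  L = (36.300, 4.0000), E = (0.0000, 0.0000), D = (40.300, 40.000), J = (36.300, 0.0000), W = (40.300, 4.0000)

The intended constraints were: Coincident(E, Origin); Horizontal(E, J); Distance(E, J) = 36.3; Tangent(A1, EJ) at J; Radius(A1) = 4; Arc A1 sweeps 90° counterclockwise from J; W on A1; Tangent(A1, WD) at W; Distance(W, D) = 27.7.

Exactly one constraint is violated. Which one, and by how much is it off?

Distance(W, D) = 27.7 — off by 8.30.

E = (0.00, 0.00) ✓; E.y = 0.00, J.y = 0.00 ✓; |EJ| = 36.30 ✓; ∠(LJ, JE) = 90.00° ✓; |LJ| = 4.000 ✓; bearing(L→W) − bearing(L→J) = 90.00° ✓; |LW| = 4.000 ✓; ∠(LW, WD) = 90.00° ✓; |WD| = 36.00 ✗.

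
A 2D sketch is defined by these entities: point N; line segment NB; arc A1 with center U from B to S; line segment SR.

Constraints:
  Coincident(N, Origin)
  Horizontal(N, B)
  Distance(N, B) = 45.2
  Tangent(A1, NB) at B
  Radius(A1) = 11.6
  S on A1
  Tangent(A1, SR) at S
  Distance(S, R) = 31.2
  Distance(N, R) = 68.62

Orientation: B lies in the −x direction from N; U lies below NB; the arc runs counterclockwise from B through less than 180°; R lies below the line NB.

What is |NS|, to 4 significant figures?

58.20

Checks: |UB| = 11.60 ✓; |US| = 11.60 ✓; ∠(US, SR) = 90.00° ✓; |SR| = 31.20 ✓; |NR| = 68.62 ✓.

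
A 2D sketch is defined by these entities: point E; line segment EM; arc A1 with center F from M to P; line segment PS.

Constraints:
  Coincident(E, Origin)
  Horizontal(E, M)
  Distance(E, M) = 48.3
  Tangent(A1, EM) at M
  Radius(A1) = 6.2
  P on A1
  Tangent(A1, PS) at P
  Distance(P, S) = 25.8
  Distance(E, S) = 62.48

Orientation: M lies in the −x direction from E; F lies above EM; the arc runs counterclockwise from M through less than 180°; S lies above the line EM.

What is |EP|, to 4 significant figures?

43.58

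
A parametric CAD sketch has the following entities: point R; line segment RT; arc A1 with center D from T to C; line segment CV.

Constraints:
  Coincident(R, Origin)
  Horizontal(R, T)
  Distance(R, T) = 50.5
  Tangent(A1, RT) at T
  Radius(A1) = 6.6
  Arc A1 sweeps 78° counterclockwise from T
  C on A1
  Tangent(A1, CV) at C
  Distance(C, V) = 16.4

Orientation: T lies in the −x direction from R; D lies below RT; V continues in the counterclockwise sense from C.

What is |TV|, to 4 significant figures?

23.45

R is at the origin; R and T share the same y with |RT| = 50.5 and T on the −x side, so T = (-50.50, 0.000). Since A1 is tangent to RT there, DT ⟂ RT, so D = T + (0, -6.6) = (-50.50, -6.600). On A1, T sits at bearing 90° from D; a 78° counterclockwise sweep puts C at bearing 168°, so C = D + 6.6·(cos 168°, sin 168°) = (-56.96, -5.228). A1 meets CV tangentially, so DC is at right angles to CV, so CV runs along (−sin 168°, cos 168°); with |CV| = 16.4, V = (-60.37, -21.27). Then |TV| = |V − T| = 23.45.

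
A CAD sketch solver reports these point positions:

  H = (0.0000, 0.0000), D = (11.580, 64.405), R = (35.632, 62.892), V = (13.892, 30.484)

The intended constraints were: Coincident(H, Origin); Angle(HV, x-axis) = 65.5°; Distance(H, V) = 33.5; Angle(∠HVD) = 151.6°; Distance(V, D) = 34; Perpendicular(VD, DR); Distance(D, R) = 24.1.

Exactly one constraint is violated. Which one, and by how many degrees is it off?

Perpendicular(VD, DR) — off by 7.50°.

H = (0.00, 0.00) ✓; HV at 65.50° ✓; |HV| = 33.50 ✓; ∠HVD = 151.6° ✓; |VD| = 34.00 ✓; ∠(VD, DR) = 97.50° ✗; |DR| = 24.10 ✓.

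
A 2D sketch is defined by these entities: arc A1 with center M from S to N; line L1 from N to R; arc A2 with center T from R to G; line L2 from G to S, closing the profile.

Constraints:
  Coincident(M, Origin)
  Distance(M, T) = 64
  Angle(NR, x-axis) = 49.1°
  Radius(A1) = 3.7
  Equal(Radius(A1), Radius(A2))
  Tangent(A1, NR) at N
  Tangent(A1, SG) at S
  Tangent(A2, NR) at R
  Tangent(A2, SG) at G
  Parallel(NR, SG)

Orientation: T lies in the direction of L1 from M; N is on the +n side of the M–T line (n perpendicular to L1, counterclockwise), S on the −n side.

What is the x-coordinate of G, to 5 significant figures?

44.700

The slot axis is L1's direction at 49.1°, so u = (cos 49.1°, sin 49.1°) = (0.65474, 0.75585) and n = (−sin 49.1°, cos 49.1°) = (-0.75585, 0.65474). M is at the origin and T lies 64.0 along u from M, so T = 64.0·u = (41.903, 48.375). Tangency of A1 to both parallel lines with radius 3.7 puts N and S at M ± 3.7·n: N = (-2.7967, 2.4225), S = (2.7967, -2.4225). Equal radii place R and G the same way about T: R = T + 3.7·n = (39.107, 50.797), G = T − 3.7·n = (44.700, 45.952). So G.x = 44.700.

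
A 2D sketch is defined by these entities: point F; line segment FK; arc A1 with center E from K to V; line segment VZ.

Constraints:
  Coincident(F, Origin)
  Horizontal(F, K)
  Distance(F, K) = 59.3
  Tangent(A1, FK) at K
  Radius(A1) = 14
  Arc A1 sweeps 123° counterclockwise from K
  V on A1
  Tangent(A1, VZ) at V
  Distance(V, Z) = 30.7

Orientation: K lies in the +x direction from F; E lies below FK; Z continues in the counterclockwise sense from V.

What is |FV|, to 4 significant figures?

52.24

F is at the origin; F and K share the same y with |FK| = 59.3 and K on the +x side, so K = (59.30, 0.000). The tangent condition forces EK to be normal to FK, so E = K + (0, -14) = (59.30, -14.00). On A1, K sits at bearing 90° from E; a 123° counterclockwise sweep puts V at bearing 213°, so V = E + 14.0·(cos 213°, sin 213°) = (47.56, -21.62). Then |FV| = |V − F| = 52.24.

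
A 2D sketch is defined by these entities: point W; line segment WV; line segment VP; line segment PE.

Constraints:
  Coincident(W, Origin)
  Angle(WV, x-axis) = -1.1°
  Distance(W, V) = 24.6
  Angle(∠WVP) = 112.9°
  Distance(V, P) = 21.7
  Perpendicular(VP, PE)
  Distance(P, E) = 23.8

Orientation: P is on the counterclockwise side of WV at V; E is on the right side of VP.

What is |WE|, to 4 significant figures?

56.01

∠WVP = 112.9°, so VP runs at -1.1° + (180° − 112.9°) = 66.00° from the x-axis; with |VP| = 21.7, P = V + 21.7·(cos 66.00°, sin 66.00°) = (33.42, 19.35). The perpendicularity gives PE at right angles to VP; with |PE| = 23.8 on the right of VP, E = P + 23.8·(0.9135, -0.4067) = (55.16, 9.671). Then |WE| = |E − W| = 56.01.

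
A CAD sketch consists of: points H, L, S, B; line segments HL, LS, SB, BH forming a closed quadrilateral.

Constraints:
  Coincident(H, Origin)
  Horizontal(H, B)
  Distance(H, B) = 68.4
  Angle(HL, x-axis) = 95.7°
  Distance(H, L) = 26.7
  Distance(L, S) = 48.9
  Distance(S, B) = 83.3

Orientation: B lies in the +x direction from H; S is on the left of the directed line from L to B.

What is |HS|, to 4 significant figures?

72.31

H is at the origin; H and B share the same y with |HB| = 68.4 and B in +x, so B = (68.4, 0). HL runs at 95.7° with |HL| = 26.7, so L = (-2.652, 26.57). S is determined by |LS| = 48.9 and |SB| = 83.3 together: it lies at the intersection of circle(L, 48.9) and circle(B, 83.3). With |LB| = 75.86, the foot of the radical line on LB is 7.953 from L and the perpendicular offset is √(48.9² − 7.953²) = 48.25. Taking the left-of-LB solution: S = (21.70, 68.98).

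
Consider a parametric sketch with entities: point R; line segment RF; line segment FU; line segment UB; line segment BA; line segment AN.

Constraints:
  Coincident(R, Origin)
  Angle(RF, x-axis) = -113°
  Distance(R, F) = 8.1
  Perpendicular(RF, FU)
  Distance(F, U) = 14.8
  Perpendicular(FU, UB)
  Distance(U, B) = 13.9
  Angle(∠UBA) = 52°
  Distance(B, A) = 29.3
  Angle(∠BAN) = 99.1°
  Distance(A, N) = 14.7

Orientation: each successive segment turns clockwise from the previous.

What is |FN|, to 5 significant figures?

17.049

R is at the origin; RF runs at -113.0° with length 8.1, so F = (-3.1649, -7.4561). The perpendicularity gives FU at right angles to RF, so FU runs at 157.00°; with |FU| = 14.8, U = (-16.788, -1.6733). FU ⟂ UB, so UB runs at 67.000°; with |UB| = 13.9, B = (-11.357, 11.122). ∠UBA = 52.0° gives BA at -61.000° from the x-axis; with |BA| = 29.3, A = (2.8477, -14.505). ∠BAN = 99.1° gives AN at -141.90° from the x-axis; with |AN| = 14.7, N = (-8.7203, -23.575). Then |FN| = |N − F| = 17.049.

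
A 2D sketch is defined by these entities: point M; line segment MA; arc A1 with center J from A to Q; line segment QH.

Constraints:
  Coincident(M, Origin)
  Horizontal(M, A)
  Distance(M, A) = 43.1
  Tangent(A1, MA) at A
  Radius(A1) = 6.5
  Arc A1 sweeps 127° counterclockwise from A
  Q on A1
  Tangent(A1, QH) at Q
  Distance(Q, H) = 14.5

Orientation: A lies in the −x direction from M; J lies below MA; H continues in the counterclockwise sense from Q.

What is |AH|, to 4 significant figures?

22.27

M is at the origin; MA is horizontal with |MA| = 43.1 and A on the −x side, so A = (-43.10, 0.000). The tangent condition forces JA to be normal to MA, so J = A + (0, -6.5) = (-43.10, -6.500). On A1, A sits at bearing 90° from J; a 127° counterclockwise sweep puts Q at bearing 217°, so Q = J + 6.5·(cos 217°, sin 217°) = (-48.29, -10.41). The tangent condition forces JQ to be normal to QH, so QH runs along (−sin 217°, cos 217°); with |QH| = 14.5, H = (-39.56, -21.99). Then |AH| = |H − A| = 22.27.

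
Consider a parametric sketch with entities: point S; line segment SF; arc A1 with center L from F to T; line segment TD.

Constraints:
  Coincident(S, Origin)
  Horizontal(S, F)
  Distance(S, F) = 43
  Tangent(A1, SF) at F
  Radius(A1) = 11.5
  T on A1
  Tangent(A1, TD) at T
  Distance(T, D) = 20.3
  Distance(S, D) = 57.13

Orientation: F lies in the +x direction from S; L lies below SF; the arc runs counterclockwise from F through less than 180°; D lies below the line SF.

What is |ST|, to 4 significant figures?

38.21

S is at the origin; SF is horizontal with |SF| = 43.0 and F on the +x side, so F = (43.00, 0.000). The tangent condition forces LF to be normal to SF, so L = F + (0, -11.5) = (43.00, -11.50). Since LT ⟂ TD (tangency), |LD| = √(11.5² + 20.3²) = 23.33 regardless of where T sits on A1. So D lies on both circle(S, 57.13) and circle(L, 23.33); the below-SF intersection is D = (45.38, -34.71). T is the foot of the tangent from D: T = (33.62, -18.16).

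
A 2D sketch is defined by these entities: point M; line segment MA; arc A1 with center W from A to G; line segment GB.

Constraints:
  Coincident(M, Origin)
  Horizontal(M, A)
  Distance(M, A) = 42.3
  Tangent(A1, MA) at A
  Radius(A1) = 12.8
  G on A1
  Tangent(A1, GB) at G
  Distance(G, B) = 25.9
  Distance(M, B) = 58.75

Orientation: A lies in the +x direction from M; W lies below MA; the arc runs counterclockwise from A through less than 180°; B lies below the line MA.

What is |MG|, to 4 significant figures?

35.61

Checks: |WG| = 12.80 ✓; ∠(WG, GB) = 90.00° ✓; |GB| = 25.90 ✓; |MB| = 58.75 ✓.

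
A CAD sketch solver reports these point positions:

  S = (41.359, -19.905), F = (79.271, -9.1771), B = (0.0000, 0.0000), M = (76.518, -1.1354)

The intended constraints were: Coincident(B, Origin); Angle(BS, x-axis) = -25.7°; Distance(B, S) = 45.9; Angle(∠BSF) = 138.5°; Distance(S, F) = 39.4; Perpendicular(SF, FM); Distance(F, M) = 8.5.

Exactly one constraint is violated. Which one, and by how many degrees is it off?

Perpendicular(SF, FM) — off by 3.10°.

B = (0.00, 0.00) ✓; BS at -25.70° ✓; |BS| = 45.90 ✓; ∠BSF = 138.5° ✓; |SF| = 39.40 ✓; ∠(SF, FM) = 93.10° ✗; |FM| = 8.500 ✓.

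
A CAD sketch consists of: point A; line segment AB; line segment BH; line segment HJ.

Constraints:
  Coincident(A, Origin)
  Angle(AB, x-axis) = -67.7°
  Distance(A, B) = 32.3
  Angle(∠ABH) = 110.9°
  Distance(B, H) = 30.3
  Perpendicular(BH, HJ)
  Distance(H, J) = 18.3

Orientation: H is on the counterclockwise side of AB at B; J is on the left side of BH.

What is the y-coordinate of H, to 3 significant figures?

-29.1

A is at the origin; AB runs at -67.7° with length 32.3, so B = 32.3·(cos -67.7°, sin -67.7°) = (12.3, -29.9). ∠ABH = 110.9°, so BH runs at -67.7° + (180° − 110.9°) = 1.40° from the x-axis; with |BH| = 30.3, H = B + 30.3·(cos 1.40°, sin 1.40°) = (42.5, -29.1). So H.y = -29.1.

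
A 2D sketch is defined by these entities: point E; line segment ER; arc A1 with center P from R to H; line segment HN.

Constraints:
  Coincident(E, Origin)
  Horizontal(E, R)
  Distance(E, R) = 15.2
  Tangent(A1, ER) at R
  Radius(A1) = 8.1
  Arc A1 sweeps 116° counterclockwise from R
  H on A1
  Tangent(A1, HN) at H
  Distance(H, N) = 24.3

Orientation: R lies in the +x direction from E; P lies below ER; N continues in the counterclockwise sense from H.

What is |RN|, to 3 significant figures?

33.7

On A1, R sits at bearing 90° from P; a 116° counterclockwise sweep puts H at bearing 206°, so H = P + 8.1·(cos 206°, sin 206°) = (7.92, -11.7). The tangent condition forces PH to be normal to HN, so HN runs along (−sin 206°, cos 206°); with |HN| = 24.3, N = (18.6, -33.5). Then |RN| = |N − R| = 33.7.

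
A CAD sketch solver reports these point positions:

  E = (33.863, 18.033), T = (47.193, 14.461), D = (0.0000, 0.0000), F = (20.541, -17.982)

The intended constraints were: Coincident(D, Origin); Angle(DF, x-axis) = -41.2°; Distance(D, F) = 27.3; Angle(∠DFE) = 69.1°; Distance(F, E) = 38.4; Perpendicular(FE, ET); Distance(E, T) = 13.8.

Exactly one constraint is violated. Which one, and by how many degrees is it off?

Perpendicular(FE, ET) — off by 5.30°.

D = (0.00, 0.00) ✓; DF at -41.20° ✓; |DF| = 27.30 ✓; ∠DFE = 69.10° ✓; |FE| = 38.40 ✓; ∠(FE, ET) = 84.70° ✗; |ET| = 13.80 ✓.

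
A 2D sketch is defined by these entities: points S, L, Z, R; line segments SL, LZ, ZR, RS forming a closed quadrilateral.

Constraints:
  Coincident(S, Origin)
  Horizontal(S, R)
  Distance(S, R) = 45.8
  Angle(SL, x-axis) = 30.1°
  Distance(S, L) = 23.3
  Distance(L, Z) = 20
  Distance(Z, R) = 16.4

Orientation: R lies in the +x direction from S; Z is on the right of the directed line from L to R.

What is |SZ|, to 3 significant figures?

30.9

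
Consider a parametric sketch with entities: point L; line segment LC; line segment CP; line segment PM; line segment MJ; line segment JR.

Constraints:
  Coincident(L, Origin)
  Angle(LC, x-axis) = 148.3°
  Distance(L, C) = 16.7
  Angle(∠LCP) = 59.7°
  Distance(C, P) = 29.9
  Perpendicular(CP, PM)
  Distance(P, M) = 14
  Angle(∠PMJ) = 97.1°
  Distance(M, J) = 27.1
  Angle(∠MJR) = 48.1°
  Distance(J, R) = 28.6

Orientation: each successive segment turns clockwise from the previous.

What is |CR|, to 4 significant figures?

20.28

∠PMJ = 97.1° gives MJ at -144.9° from the x-axis; with |MJ| = 27.1, J = (-3.408, -5.131). ∠MJR = 48.1° gives JR at 83.20° from the x-axis; with |JR| = 28.6, R = (-0.02131, 23.27). Then |CR| = |R − C| = 20.28.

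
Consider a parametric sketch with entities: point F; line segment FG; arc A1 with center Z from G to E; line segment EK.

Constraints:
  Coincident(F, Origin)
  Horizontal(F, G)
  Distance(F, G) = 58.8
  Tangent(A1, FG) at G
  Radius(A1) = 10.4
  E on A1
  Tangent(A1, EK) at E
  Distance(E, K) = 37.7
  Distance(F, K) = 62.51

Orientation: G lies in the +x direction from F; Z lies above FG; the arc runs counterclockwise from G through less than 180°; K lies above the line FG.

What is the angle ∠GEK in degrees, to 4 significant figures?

114.9°

Checks: |ZE| = 10.40 ✓; ∠(ZE, EK) = 90.00° ✓; |EK| = 37.70 ✓; |FK| = 62.51 ✓.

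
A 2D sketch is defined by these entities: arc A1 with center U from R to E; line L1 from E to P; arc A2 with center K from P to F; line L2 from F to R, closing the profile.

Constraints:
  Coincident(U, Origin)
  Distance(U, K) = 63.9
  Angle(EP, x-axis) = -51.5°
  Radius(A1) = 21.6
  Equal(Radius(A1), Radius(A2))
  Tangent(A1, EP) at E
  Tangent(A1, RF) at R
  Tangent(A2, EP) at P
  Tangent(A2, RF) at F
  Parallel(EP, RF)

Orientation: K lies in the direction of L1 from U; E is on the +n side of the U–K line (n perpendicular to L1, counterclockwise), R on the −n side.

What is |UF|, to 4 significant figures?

67.45

Tangency of A1 to both parallel lines with radius 21.6 puts E and R at U ± 21.6·n: E = (16.90, 13.45), R = (-16.90, -13.45). Equal radii place P and F the same way about K: P = K + 21.6·n = (56.68, -36.56), F = K − 21.6·n = (22.87, -63.45). Then |UF| = |F − U| = 67.45.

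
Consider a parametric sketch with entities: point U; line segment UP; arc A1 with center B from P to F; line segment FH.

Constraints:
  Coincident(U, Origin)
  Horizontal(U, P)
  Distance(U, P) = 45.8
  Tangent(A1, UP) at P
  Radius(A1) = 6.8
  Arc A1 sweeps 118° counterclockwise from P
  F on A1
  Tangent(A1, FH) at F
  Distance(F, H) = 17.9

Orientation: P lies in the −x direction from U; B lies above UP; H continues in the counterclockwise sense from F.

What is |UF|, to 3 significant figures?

41.0

U is at the origin; UP is horizontal with |UP| = 45.8 and P on the −x side, so P = (-45.8, 0.00). Since A1 is tangent to UP there, BP ⟂ UP, so B = P + (0, 6.8) = (-45.8, 6.80). On A1, P sits at bearing -90° from B; a 118° counterclockwise sweep puts F at bearing 28°, so F = B + 6.8·(cos 28°, sin 28°) = (-39.8, 9.99). Then |UF| = |F − U| = 41.0.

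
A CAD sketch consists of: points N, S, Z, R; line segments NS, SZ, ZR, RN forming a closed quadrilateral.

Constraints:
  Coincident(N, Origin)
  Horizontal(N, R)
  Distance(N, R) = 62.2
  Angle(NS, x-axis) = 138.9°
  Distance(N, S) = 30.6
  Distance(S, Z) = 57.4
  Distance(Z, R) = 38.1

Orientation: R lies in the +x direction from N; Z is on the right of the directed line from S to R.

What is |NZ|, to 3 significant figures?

27.6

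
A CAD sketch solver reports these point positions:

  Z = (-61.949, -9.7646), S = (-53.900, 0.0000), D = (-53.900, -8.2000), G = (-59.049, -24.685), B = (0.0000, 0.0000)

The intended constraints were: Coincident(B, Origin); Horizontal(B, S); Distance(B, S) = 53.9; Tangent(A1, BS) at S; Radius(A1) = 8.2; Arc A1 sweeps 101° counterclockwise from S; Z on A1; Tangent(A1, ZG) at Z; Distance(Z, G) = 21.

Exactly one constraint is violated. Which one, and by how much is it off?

Distance(Z, G) = 21 — off by 5.80.

B = (0.00, 0.00) ✓; B.y = 0.00, S.y = 0.00 ✓; |BS| = 53.90 ✓; ∠(DS, SB) = 90.00° ✓; |DS| = 8.200 ✓; bearing(D→Z) − bearing(D→S) = 101.0° ✓; |DZ| = 8.200 ✓; ∠(DZ, ZG) = 90.00° ✓; |ZG| = 15.20 ✗.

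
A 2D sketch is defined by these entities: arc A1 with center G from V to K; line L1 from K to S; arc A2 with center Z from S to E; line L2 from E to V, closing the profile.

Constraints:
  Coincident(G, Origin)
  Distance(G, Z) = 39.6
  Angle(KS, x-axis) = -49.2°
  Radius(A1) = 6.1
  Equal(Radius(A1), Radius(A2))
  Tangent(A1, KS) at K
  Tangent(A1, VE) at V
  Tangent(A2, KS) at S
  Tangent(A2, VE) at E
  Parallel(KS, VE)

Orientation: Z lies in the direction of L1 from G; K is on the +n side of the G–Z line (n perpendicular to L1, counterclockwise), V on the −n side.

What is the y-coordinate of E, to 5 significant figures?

-33.963

Tangency of A1 to both parallel lines with radius 6.1 puts K and V at G ± 6.1·n: K = (4.6177, 3.9859), V = (-4.6177, -3.9859). Equal radii place S and E the same way about Z: S = Z + 6.1·n = (30.493, -25.991), E = Z − 6.1·n = (21.258, -33.963). So E.y = -33.963.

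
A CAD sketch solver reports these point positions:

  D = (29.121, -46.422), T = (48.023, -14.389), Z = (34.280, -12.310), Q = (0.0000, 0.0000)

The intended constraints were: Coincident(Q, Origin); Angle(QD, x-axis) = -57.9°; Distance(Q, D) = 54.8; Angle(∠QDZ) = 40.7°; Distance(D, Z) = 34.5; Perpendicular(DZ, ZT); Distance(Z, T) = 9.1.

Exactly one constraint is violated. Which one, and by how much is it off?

Distance(Z, T) = 9.1 — off by 4.80.

Q = (0.00, 0.00) ✓; QD at -57.90° ✓; |QD| = 54.80 ✓; ∠QDZ = 40.70° ✓; |DZ| = 34.50 ✓; ∠(DZ, ZT) = 90.00° ✓; |ZT| = 13.90 ✗.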